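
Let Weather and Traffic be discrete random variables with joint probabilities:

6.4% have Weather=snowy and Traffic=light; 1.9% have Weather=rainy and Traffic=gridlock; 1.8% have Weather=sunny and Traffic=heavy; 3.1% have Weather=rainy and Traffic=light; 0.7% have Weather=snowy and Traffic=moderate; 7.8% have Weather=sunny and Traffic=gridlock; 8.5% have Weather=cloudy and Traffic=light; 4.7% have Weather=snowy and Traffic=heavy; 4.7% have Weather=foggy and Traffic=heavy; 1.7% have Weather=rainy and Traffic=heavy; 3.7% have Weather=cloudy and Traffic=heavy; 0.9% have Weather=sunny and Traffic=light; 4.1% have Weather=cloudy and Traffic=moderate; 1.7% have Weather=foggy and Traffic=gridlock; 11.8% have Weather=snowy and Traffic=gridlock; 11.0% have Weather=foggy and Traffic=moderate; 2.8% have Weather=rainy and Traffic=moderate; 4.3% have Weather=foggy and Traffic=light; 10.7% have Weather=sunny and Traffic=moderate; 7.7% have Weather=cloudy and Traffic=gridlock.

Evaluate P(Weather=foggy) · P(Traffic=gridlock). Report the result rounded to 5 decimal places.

P(Weather=foggy) = 0.043 + 0.110 + 0.047 + 0.017 = 0.217.
P(Traffic=gridlock) = 0.078 + 0.077 + 0.019 + 0.118 + 0.017 = 0.309.
Product: 0.217 × 0.309 = 0.06705.

0.06705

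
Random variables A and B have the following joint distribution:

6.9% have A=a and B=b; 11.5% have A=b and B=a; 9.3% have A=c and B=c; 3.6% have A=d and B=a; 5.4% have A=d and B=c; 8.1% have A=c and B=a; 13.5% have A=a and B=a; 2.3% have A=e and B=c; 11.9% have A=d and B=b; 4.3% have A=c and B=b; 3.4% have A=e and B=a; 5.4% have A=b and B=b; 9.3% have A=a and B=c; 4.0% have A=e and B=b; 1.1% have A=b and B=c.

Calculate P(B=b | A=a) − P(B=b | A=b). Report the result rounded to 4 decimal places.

P(A=a) = 0.135 + 0.069 + 0.093 = 0.297; P(B=b | A=a) = 0.069/0.297 = 0.23232.
P(A=b) = 0.115 + 0.054 + 0.011 = 0.180; P(B=b | A=b) = 0.054/0.180 = 0.30000.
Difference = -0.0677.

-0.0677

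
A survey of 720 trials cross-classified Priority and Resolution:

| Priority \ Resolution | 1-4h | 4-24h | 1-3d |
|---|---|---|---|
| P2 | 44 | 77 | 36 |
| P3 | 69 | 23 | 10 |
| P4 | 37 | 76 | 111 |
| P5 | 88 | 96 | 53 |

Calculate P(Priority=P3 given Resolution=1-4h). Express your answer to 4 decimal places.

Total with Resolution=1-4h: 44 + 69 + 37 + 88 = 238.
P(Priority=P3 | Resolution=1-4h) = 69/238 = 0.2899.

0.2899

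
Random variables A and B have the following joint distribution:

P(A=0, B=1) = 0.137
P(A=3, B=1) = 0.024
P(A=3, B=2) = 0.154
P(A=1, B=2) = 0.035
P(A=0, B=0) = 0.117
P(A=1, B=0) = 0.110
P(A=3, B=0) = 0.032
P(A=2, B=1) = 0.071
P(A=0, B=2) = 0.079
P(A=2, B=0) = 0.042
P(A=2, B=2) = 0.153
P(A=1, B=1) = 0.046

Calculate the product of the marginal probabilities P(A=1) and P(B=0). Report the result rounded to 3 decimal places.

0.057

P(A=1) = 0.110 + 0.046 + 0.035 = 0.191.
P(B=0) = 0.117 + 0.110 + 0.042 + 0.032 = 0.301.
Product: 0.191 × 0.301 = 0.057.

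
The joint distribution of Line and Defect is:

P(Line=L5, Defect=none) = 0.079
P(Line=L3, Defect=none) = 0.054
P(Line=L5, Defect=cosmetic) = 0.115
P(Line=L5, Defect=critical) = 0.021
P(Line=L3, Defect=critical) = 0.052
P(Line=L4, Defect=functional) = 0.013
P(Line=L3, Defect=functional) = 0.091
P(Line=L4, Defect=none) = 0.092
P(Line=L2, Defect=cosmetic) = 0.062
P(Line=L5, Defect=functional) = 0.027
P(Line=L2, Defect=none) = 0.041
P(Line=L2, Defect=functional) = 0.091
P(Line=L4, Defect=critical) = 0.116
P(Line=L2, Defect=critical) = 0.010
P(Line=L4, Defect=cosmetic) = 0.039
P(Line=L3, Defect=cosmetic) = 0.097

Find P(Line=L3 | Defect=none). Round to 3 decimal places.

P(Defect=none) = 0.041 + 0.054 + 0.092 + 0.079 = 0.266.
P(Line=L3 | Defect=none) = 0.054/0.266 = 0.203.

0.203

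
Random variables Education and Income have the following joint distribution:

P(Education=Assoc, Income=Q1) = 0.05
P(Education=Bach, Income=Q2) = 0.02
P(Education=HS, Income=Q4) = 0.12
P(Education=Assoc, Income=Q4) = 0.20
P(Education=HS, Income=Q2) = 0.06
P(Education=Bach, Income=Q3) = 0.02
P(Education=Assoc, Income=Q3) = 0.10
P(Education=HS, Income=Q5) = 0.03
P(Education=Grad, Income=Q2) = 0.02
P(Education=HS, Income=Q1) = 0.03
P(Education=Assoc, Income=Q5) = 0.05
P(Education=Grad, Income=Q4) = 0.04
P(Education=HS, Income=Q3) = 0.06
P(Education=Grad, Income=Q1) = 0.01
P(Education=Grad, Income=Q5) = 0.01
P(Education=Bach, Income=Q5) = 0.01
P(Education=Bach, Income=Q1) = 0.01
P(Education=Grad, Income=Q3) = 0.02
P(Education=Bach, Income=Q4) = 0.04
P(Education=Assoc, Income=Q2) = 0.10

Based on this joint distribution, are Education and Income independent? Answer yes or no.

Every cell satisfies P(Education,Income) = P(Education)·P(Income). For instance P(Education=Bach) = 0.10, P(Income=Q3) = 0.20, and 0.10×0.20 = 0.02 matches the joint entry. So Education and Income are independent.

yes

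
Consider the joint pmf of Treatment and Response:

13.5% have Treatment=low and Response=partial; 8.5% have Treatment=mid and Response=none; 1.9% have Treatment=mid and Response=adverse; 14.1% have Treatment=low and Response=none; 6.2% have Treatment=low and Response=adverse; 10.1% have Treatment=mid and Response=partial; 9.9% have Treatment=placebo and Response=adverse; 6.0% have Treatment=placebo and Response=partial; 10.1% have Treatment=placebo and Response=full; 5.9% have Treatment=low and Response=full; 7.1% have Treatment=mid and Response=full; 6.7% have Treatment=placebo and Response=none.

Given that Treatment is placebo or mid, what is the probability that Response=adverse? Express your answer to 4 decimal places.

0.1957

P(Treatment=placebo) = 0.067 + 0.060 + 0.101 + 0.099 = 0.327.
P(Treatment=mid) = 0.085 + 0.101 + 0.071 + 0.019 = 0.276.
P(Treatment ∈ {placebo, mid}) = 0.327 + 0.276 = 0.603; P(Response=adverse, Treatment ∈ {placebo, mid}) = 0.099 + 0.019 = 0.118.
P(Response=adverse | Treatment ∈ {placebo, mid}) = 0.118/0.603 = 0.1957.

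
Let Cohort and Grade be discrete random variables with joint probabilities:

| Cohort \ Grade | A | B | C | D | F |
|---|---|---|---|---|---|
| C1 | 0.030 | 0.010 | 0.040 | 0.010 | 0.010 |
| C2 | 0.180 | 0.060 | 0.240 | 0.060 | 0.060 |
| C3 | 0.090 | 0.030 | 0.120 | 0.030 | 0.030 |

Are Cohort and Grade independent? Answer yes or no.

Every cell satisfies P(Cohort,Grade) = P(Cohort)·P(Grade). For instance P(Cohort=C1) = 0.100, P(Grade=C) = 0.400, and 0.100×0.400 = 0.040 matches the joint entry. So Cohort and Grade are independent.

yes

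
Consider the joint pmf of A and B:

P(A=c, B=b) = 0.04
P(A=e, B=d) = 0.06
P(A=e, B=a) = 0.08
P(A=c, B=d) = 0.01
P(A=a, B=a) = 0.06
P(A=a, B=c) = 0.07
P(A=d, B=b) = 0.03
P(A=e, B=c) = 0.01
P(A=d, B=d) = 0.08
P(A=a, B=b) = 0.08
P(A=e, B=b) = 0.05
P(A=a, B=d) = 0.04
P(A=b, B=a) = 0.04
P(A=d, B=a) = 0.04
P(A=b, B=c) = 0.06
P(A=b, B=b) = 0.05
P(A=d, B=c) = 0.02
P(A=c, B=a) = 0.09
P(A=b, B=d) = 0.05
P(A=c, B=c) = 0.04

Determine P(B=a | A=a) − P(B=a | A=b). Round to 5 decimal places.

P(A=a) = 0.06 + 0.08 + 0.07 + 0.04 = 0.25; P(B=a | A=a) = 0.06/0.25 = 0.240000.
P(A=b) = 0.04 + 0.05 + 0.06 + 0.05 = 0.20; P(B=a | A=b) = 0.04/0.20 = 0.200000.
Difference = 0.04000.

0.04000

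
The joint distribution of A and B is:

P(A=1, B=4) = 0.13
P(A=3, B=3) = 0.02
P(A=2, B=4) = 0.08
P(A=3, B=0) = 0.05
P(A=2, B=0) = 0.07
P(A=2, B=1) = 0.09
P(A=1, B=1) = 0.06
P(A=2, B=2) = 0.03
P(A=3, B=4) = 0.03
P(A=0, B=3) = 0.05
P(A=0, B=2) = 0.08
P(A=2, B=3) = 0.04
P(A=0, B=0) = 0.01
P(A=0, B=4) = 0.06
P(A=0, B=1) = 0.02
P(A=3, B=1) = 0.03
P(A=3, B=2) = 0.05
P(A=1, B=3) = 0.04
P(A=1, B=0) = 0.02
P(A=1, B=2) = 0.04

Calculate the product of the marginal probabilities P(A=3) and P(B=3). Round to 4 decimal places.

P(A=3) = 0.05 + 0.03 + 0.05 + 0.02 + 0.03 = 0.18.
P(B=3) = 0.05 + 0.04 + 0.04 + 0.02 = 0.15.
Product: 0.18 × 0.15 = 0.0270.

0.0270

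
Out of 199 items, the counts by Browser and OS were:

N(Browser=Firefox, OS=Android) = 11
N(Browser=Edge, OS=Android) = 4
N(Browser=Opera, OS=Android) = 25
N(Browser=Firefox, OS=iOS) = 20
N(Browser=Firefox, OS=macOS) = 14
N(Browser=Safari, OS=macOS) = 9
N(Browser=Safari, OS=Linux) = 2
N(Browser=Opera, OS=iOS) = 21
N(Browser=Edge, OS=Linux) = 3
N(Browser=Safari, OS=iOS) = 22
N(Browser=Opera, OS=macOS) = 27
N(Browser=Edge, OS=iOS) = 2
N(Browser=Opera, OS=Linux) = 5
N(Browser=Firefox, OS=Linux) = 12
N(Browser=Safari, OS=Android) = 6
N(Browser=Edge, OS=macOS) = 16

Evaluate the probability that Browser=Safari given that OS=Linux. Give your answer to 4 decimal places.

Total with OS=Linux: 12 + 2 + 3 + 5 = 22.
P(Browser=Safari | OS=Linux) = 2/22 = 0.0909.

0.0909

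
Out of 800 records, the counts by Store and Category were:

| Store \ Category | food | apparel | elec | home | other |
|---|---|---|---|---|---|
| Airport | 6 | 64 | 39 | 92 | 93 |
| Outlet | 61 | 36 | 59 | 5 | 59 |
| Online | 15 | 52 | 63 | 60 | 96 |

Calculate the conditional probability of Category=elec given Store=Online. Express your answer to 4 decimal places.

Total with Store=Online: 15 + 52 + 63 + 60 + 96 = 286.
P(Category=elec | Store=Online) = 63/286 = 0.2203.

0.2203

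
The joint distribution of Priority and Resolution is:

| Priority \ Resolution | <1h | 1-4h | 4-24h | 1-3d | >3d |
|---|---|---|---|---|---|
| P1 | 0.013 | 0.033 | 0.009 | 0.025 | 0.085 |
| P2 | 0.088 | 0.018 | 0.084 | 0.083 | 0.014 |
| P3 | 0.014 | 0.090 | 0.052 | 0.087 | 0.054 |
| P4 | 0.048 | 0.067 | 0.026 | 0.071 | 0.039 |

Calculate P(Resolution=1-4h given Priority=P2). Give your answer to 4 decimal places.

0.0627

P(Priority=P2) = 0.088 + 0.018 + 0.084 + 0.083 + 0.014 = 0.287.
P(Resolution=1-4h | Priority=P2) = 0.018/0.287 = 0.0627.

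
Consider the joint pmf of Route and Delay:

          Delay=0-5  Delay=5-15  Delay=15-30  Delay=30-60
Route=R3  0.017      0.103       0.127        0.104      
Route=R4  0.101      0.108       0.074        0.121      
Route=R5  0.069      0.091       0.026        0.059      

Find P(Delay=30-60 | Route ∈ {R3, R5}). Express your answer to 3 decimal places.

0.273

P(Route=R3) = 0.017 + 0.103 + 0.127 + 0.104 = 0.351.
P(Route=R5) = 0.069 + 0.091 + 0.026 + 0.059 = 0.245.
P(Route ∈ {R3, R5}) = 0.351 + 0.245 = 0.596; P(Delay=30-60, Route ∈ {R3, R5}) = 0.104 + 0.059 = 0.163.
P(Delay=30-60 | Route ∈ {R3, R5}) = 0.163/0.596 = 0.273.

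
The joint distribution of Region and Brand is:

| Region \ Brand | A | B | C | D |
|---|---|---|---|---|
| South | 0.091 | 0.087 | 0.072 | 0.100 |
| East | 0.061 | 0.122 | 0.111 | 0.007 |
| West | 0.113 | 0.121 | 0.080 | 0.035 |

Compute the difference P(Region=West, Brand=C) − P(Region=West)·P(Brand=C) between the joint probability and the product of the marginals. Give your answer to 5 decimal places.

-0.01179

P(Region=West) = 0.113 + 0.121 + 0.080 + 0.035 = 0.349.
P(Brand=C) = 0.072 + 0.111 + 0.080 = 0.263.
P(Region=West, Brand=C) − P(Region=West)P(Brand=C) = 0.080 − 0.349×0.263 = -0.01179.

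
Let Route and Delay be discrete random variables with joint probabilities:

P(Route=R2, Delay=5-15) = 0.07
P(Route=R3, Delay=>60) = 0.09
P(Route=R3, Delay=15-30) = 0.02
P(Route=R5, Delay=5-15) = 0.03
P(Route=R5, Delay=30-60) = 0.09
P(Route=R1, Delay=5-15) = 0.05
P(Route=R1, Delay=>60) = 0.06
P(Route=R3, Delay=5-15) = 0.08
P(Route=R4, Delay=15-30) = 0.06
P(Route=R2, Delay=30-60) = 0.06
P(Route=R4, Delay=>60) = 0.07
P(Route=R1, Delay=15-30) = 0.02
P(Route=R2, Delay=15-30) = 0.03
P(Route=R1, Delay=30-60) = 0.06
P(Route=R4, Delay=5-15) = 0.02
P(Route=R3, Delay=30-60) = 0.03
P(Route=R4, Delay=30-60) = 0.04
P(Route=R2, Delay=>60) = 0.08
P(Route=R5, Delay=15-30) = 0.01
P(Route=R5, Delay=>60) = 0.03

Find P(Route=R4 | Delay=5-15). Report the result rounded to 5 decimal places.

P(Delay=5-15) = 0.05 + 0.07 + 0.08 + 0.02 + 0.03 = 0.25.
P(Route=R4 | Delay=5-15) = 0.02/0.25 = 0.08000.

0.08000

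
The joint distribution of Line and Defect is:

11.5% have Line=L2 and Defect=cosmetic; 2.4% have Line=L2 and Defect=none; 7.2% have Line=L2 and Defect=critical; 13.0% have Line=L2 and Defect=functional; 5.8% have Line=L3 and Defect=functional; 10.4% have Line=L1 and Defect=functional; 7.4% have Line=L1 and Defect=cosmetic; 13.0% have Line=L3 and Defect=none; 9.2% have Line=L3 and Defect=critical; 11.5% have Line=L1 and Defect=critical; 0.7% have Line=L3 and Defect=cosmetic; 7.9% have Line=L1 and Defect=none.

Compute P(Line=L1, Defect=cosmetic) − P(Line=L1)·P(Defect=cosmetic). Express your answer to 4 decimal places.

P(Line=L1) = 0.079 + 0.074 + 0.104 + 0.115 = 0.372.
P(Defect=cosmetic) = 0.074 + 0.115 + 0.007 = 0.196.
P(Line=L1, Defect=cosmetic) − P(Line=L1)P(Defect=cosmetic) = 0.074 − 0.372×0.196 = 0.0011.

0.0011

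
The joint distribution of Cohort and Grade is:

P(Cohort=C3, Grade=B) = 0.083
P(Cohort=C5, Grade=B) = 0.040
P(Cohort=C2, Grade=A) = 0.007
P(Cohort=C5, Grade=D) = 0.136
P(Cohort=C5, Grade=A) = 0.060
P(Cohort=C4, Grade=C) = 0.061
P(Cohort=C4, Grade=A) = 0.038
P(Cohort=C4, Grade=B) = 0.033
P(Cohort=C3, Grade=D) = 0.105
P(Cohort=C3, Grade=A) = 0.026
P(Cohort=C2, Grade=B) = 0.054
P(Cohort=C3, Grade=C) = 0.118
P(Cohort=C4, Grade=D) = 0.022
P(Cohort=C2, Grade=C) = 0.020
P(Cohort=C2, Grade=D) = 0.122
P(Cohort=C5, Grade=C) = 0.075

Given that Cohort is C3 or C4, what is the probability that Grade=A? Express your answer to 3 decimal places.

P(Cohort=C3) = 0.026 + 0.083 + 0.118 + 0.105 = 0.332.
P(Cohort=C4) = 0.038 + 0.033 + 0.061 + 0.022 = 0.154.
P(Cohort ∈ {C3, C4}) = 0.332 + 0.154 = 0.486; P(Grade=A, Cohort ∈ {C3, C4}) = 0.026 + 0.038 = 0.064.
P(Grade=A | Cohort ∈ {C3, C4}) = 0.064/0.486 = 0.132.

0.132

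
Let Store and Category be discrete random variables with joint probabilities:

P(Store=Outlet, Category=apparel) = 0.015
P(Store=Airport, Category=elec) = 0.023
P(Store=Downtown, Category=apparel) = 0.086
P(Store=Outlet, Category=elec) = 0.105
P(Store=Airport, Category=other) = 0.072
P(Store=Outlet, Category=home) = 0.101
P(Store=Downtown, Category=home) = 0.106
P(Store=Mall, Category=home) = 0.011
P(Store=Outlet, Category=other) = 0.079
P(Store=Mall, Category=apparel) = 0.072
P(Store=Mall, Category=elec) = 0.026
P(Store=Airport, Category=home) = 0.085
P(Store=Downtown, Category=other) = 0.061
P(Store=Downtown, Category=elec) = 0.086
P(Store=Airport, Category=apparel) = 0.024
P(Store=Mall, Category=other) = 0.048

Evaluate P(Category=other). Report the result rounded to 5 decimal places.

P(Category=other) = 0.061 + 0.048 + 0.072 + 0.079 = 0.260.

0.26000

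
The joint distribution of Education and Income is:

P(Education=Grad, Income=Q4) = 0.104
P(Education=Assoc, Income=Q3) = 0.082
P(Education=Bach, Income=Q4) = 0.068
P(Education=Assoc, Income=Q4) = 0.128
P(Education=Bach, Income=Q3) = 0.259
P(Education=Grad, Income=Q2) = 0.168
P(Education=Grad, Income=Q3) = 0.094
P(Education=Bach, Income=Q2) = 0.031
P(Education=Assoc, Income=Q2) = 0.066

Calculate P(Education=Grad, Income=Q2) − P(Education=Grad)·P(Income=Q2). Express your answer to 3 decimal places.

P(Education=Grad) = 0.168 + 0.094 + 0.104 = 0.366.
P(Income=Q2) = 0.066 + 0.031 + 0.168 = 0.265.
P(Education=Grad, Income=Q2) − P(Education=Grad)P(Income=Q2) = 0.168 − 0.366×0.265 = 0.071.

0.071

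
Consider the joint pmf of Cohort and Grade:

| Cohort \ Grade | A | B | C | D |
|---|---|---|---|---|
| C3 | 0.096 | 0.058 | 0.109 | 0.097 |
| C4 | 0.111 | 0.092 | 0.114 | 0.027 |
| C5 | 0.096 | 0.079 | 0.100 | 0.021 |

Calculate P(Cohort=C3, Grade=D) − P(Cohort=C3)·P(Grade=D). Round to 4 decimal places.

0.0448

P(Cohort=C3) = 0.096 + 0.058 + 0.109 + 0.097 = 0.360.
P(Grade=D) = 0.097 + 0.027 + 0.021 = 0.145.
P(Cohort=C3, Grade=D) − P(Cohort=C3)P(Grade=D) = 0.097 − 0.360×0.145 = 0.0448.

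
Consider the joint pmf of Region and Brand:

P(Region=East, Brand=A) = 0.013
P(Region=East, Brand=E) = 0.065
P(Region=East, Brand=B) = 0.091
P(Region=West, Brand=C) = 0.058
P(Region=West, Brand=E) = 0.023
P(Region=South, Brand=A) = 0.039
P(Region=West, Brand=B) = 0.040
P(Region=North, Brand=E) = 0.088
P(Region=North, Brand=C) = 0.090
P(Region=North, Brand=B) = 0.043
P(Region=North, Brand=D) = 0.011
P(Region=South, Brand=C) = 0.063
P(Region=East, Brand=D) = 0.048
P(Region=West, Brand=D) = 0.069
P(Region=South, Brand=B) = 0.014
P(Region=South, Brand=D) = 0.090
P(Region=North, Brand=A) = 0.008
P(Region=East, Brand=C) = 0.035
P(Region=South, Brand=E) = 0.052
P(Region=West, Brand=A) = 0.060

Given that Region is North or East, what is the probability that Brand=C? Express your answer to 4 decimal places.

0.2541

P(Region=North) = 0.008 + 0.043 + 0.090 + 0.011 + 0.088 = 0.240.
P(Region=East) = 0.013 + 0.091 + 0.035 + 0.048 + 0.065 = 0.252.
P(Region ∈ {North, East}) = 0.240 + 0.252 = 0.492; P(Brand=C, Region ∈ {North, East}) = 0.090 + 0.035 = 0.125.
P(Brand=C | Region ∈ {North, East}) = 0.125/0.492 = 0.2541.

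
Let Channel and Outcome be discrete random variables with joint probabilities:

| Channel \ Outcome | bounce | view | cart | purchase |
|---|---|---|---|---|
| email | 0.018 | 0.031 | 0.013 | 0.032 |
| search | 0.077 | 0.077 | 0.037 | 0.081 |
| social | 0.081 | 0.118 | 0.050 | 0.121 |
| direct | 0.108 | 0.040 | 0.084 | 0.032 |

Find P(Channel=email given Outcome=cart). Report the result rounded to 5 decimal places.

0.07065

P(Outcome=cart) = 0.013 + 0.037 + 0.050 + 0.084 = 0.184.
P(Channel=email | Outcome=cart) = 0.013/0.184 = 0.07065.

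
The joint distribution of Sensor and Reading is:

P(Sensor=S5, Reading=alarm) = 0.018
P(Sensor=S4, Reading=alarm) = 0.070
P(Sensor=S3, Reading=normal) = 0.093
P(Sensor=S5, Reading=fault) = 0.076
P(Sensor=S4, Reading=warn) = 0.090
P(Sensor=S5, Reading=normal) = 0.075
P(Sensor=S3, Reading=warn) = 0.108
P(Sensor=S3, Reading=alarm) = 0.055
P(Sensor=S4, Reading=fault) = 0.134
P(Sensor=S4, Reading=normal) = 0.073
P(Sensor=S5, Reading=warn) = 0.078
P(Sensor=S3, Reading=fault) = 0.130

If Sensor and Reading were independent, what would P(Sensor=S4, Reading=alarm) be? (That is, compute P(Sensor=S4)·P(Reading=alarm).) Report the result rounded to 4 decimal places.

P(Sensor=S4) = 0.073 + 0.090 + 0.070 + 0.134 = 0.367.
P(Reading=alarm) = 0.055 + 0.070 + 0.018 = 0.143.
Product: 0.367 × 0.143 = 0.0525.

0.0525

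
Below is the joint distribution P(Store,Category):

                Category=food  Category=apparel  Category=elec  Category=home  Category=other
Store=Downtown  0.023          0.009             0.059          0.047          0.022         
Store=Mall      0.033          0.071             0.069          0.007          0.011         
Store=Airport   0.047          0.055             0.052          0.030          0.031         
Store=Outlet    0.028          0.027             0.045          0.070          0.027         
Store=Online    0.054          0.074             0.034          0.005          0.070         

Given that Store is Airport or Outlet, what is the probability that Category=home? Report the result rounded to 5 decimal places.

P(Store=Airport) = 0.047 + 0.055 + 0.052 + 0.030 + 0.031 = 0.215.
P(Store=Outlet) = 0.028 + 0.027 + 0.045 + 0.070 + 0.027 = 0.197.
P(Store ∈ {Airport, Outlet}) = 0.215 + 0.197 = 0.412; P(Category=home, Store ∈ {Airport, Outlet}) = 0.030 + 0.070 = 0.100.
P(Category=home | Store ∈ {Airport, Outlet}) = 0.100/0.412 = 0.24272.

0.24272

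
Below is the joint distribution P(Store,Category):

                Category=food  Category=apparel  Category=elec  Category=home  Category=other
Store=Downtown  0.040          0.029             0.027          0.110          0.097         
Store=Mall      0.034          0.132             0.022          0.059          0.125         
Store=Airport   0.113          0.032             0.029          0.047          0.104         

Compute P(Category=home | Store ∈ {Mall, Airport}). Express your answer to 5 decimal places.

P(Store=Mall) = 0.034 + 0.132 + 0.022 + 0.059 + 0.125 = 0.372.
P(Store=Airport) = 0.113 + 0.032 + 0.029 + 0.047 + 0.104 = 0.325.
P(Store ∈ {Mall, Airport}) = 0.372 + 0.325 = 0.697; P(Category=home, Store ∈ {Mall, Airport}) = 0.059 + 0.047 = 0.106.
P(Category=home | Store ∈ {Mall, Airport}) = 0.106/0.697 = 0.15208.

0.15208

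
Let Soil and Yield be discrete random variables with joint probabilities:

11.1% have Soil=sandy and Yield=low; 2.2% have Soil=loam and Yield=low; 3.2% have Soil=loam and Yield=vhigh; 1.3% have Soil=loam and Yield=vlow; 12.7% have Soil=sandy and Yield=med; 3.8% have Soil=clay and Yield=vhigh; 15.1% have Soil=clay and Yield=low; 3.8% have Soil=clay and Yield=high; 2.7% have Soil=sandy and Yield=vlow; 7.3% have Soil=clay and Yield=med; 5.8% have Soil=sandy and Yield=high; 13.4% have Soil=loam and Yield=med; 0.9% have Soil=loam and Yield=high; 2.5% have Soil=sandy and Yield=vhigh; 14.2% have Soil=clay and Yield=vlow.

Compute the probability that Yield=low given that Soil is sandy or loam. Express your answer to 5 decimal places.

P(Soil=sandy) = 0.027 + 0.111 + 0.127 + 0.058 + 0.025 = 0.348.
P(Soil=loam) = 0.013 + 0.022 + 0.134 + 0.009 + 0.032 = 0.210.
P(Soil ∈ {sandy, loam}) = 0.348 + 0.210 = 0.558; P(Yield=low, Soil ∈ {sandy, loam}) = 0.111 + 0.022 = 0.133.
P(Yield=low | Soil ∈ {sandy, loam}) = 0.133/0.558 = 0.23835.

0.23835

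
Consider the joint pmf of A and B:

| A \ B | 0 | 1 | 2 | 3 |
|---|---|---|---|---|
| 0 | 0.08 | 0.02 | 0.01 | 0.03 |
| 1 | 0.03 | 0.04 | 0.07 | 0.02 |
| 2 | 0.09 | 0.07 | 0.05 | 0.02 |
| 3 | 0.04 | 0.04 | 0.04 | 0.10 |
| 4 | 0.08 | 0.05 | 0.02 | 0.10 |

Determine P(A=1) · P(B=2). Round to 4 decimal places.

P(A=1) = 0.03 + 0.04 + 0.07 + 0.02 = 0.16.
P(B=2) = 0.01 + 0.07 + 0.05 + 0.04 + 0.02 = 0.19.
Product: 0.16 × 0.19 = 0.0304.

0.0304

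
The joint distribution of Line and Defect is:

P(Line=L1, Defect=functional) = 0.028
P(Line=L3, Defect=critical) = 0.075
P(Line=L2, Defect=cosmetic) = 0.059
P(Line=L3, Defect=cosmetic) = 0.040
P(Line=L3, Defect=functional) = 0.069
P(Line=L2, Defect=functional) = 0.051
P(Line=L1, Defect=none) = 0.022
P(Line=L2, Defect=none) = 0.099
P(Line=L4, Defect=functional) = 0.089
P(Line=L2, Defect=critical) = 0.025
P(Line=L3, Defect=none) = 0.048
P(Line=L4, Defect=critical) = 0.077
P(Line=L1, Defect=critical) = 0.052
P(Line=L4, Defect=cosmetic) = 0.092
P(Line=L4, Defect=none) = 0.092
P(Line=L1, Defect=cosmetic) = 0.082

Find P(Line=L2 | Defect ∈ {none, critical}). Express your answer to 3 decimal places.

P(Defect=none) = 0.022 + 0.099 + 0.048 + 0.092 = 0.261.
P(Defect=critical) = 0.052 + 0.025 + 0.075 + 0.077 = 0.229.
P(Defect ∈ {none, critical}) = 0.261 + 0.229 = 0.490; P(Line=L2, Defect ∈ {none, critical}) = 0.099 + 0.025 = 0.124.
P(Line=L2 | Defect ∈ {none, critical}) = 0.124/0.490 = 0.253.

0.253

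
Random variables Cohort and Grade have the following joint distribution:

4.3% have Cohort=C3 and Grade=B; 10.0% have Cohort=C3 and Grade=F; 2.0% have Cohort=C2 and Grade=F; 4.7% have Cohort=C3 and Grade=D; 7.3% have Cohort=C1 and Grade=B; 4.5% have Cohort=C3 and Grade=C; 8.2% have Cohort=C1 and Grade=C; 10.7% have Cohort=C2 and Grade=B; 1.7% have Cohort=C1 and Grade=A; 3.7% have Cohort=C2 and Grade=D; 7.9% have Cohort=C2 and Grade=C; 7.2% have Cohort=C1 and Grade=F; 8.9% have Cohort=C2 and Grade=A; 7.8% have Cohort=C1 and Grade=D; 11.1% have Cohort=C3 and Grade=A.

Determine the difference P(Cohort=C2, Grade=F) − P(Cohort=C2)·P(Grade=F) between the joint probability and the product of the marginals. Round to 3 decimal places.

P(Cohort=C2) = 0.089 + 0.107 + 0.079 + 0.037 + 0.020 = 0.332.
P(Grade=F) = 0.072 + 0.020 + 0.100 = 0.192.
P(Cohort=C2, Grade=F) − P(Cohort=C2)P(Grade=F) = 0.020 − 0.332×0.192 = -0.044.

-0.044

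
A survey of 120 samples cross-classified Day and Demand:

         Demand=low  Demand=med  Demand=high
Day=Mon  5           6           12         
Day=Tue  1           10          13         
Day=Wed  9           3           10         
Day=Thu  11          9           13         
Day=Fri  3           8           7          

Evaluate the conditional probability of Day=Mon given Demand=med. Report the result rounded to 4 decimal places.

Total with Demand=med: 6 + 10 + 3 + 9 + 8 = 36.
P(Day=Mon | Demand=med) = 6/36 = 0.1667.

0.1667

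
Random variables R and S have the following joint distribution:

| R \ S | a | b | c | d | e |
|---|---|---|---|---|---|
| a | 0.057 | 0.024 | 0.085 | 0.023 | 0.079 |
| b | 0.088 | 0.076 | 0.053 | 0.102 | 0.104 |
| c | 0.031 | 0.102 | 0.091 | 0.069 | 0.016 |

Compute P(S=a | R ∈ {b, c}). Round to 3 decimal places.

P(R=b) = 0.088 + 0.076 + 0.053 + 0.102 + 0.104 = 0.423.
P(R=c) = 0.031 + 0.102 + 0.091 + 0.069 + 0.016 = 0.309.
P(R ∈ {b, c}) = 0.423 + 0.309 = 0.732; P(S=a, R ∈ {b, c}) = 0.088 + 0.031 = 0.119.
P(S=a | R ∈ {b, c}) = 0.119/0.732 = 0.163.

0.163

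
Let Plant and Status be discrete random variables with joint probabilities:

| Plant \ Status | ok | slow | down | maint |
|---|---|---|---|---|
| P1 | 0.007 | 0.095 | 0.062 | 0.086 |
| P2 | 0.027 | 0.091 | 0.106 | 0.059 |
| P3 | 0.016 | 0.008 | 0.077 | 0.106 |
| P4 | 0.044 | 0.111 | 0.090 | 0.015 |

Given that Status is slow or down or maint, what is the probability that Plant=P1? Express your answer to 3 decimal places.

P(Status=slow) = 0.095 + 0.091 + 0.008 + 0.111 = 0.305.
P(Status=down) = 0.062 + 0.106 + 0.077 + 0.090 = 0.335.
P(Status=maint) = 0.086 + 0.059 + 0.106 + 0.015 = 0.266.
P(Status ∈ {slow, down, maint}) = 0.305 + 0.335 + 0.266 = 0.906; P(Plant=P1, Status ∈ {slow, down, maint}) = 0.095 + 0.062 + 0.086 = 0.243.
P(Plant=P1 | Status ∈ {slow, down, maint}) = 0.243/0.906 = 0.268.

0.268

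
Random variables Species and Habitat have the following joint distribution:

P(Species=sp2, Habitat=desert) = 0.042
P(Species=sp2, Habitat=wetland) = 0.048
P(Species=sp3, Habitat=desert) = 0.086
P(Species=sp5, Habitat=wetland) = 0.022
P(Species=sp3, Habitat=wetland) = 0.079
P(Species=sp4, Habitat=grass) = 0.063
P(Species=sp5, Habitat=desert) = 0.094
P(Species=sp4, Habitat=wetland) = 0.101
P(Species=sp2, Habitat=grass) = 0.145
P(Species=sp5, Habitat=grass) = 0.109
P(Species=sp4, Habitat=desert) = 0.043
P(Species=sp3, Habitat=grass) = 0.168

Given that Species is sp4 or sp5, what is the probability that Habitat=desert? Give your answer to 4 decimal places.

P(Species=sp4) = 0.063 + 0.101 + 0.043 = 0.207.
P(Species=sp5) = 0.109 + 0.022 + 0.094 = 0.225.
P(Species ∈ {sp4, sp5}) = 0.207 + 0.225 = 0.432; P(Habitat=desert, Species ∈ {sp4, sp5}) = 0.043 + 0.094 = 0.137.
P(Habitat=desert | Species ∈ {sp4, sp5}) = 0.137/0.432 = 0.3171.

0.3171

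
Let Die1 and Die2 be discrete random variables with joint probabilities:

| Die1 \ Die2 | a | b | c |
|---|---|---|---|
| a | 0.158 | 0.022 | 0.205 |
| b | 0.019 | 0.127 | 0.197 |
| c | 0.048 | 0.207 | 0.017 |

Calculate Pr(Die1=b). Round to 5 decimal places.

0.34300

P(Die1=b) = 0.019 + 0.127 + 0.197 = 0.343.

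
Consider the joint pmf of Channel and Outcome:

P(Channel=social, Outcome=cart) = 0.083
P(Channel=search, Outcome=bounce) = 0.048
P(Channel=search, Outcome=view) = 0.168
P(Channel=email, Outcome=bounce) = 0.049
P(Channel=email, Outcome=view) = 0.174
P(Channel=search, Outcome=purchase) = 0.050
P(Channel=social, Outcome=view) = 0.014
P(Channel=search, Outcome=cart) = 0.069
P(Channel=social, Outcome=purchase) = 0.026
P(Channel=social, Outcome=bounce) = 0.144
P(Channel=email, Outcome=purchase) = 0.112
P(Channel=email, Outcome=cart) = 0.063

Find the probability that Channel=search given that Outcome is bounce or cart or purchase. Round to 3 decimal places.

0.259

P(Outcome=bounce) = 0.049 + 0.048 + 0.144 = 0.241.
P(Outcome=cart) = 0.063 + 0.069 + 0.083 = 0.215.
P(Outcome=purchase) = 0.112 + 0.050 + 0.026 = 0.188.
P(Outcome ∈ {bounce, cart, purchase}) = 0.241 + 0.215 + 0.188 = 0.644; P(Channel=search, Outcome ∈ {bounce, cart, purchase}) = 0.048 + 0.069 + 0.050 = 0.167.
P(Channel=search | Outcome ∈ {bounce, cart, purchase}) = 0.167/0.644 = 0.259.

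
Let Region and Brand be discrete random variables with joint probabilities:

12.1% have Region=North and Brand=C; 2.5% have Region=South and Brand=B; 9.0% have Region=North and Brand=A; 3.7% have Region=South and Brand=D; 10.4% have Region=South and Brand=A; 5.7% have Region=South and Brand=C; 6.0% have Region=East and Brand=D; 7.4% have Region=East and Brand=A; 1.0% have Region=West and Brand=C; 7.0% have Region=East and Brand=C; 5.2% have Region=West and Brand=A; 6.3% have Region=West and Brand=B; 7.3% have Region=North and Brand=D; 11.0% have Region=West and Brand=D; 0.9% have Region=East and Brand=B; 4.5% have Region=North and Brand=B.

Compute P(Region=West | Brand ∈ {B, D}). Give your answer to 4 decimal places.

0.4100

P(Brand=B) = 0.045 + 0.025 + 0.009 + 0.063 = 0.142.
P(Brand=D) = 0.073 + 0.037 + 0.060 + 0.110 = 0.280.
P(Brand ∈ {B, D}) = 0.142 + 0.280 = 0.422; P(Region=West, Brand ∈ {B, D}) = 0.063 + 0.110 = 0.173.
P(Region=West | Brand ∈ {B, D}) = 0.173/0.422 = 0.4100.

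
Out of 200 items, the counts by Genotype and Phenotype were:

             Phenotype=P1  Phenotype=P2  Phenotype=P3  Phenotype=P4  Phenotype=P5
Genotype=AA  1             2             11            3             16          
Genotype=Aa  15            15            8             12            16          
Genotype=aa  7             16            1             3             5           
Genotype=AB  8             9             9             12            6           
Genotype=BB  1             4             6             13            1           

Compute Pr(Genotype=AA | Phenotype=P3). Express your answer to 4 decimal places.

Total with Phenotype=P3: 11 + 8 + 1 + 9 + 6 = 35.
P(Genotype=AA | Phenotype=P3) = 11/35 = 0.3143.

0.3143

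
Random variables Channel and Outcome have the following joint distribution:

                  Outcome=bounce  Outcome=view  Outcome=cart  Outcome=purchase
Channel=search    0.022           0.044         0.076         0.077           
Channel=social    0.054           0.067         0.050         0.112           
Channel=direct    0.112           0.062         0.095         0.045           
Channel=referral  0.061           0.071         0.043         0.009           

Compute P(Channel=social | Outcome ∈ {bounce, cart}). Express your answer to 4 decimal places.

P(Outcome=bounce) = 0.022 + 0.054 + 0.112 + 0.061 = 0.249.
P(Outcome=cart) = 0.076 + 0.050 + 0.095 + 0.043 = 0.264.
P(Outcome ∈ {bounce, cart}) = 0.249 + 0.264 = 0.513; P(Channel=social, Outcome ∈ {bounce, cart}) = 0.054 + 0.050 = 0.104.
P(Channel=social | Outcome ∈ {bounce, cart}) = 0.104/0.513 = 0.2027.

0.2027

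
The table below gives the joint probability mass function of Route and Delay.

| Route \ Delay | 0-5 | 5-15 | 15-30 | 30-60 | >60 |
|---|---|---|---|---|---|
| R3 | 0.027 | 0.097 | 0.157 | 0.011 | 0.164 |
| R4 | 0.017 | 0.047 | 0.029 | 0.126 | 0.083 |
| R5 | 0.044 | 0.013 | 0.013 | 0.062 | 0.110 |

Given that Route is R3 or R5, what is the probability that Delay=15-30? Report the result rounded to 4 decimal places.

0.2436

P(Route=R3) = 0.027 + 0.097 + 0.157 + 0.011 + 0.164 = 0.456.
P(Route=R5) = 0.044 + 0.013 + 0.013 + 0.062 + 0.110 = 0.242.
P(Route ∈ {R3, R5}) = 0.456 + 0.242 = 0.698; P(Delay=15-30, Route ∈ {R3, R5}) = 0.157 + 0.013 = 0.170.
P(Delay=15-30 | Route ∈ {R3, R5}) = 0.170/0.698 = 0.2436.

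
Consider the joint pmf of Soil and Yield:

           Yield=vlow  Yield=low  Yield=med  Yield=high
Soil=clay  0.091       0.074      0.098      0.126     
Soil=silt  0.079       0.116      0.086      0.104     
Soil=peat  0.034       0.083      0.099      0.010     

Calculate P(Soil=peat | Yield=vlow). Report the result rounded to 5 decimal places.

0.16667

P(Yield=vlow) = 0.091 + 0.079 + 0.034 = 0.204.
P(Soil=peat | Yield=vlow) = 0.034/0.204 = 0.16667.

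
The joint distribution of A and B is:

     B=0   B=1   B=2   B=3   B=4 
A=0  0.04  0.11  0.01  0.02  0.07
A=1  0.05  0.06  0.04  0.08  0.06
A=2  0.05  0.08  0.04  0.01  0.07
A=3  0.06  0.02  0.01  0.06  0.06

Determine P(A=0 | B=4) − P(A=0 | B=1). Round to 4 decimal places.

P(B=4) = 0.07 + 0.06 + 0.07 + 0.06 = 0.26; P(A=0 | B=4) = 0.07/0.26 = 0.26923.
P(B=1) = 0.11 + 0.06 + 0.08 + 0.02 = 0.27; P(A=0 | B=1) = 0.11/0.27 = 0.40741.
Difference = -0.1382.

-0.1382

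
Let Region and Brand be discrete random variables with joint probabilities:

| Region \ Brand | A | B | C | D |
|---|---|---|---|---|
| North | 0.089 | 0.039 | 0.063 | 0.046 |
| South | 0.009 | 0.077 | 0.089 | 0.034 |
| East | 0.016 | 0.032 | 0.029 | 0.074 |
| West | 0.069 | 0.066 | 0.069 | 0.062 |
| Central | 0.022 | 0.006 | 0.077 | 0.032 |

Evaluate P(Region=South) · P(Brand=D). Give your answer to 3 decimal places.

P(Region=South) = 0.009 + 0.077 + 0.089 + 0.034 = 0.209.
P(Brand=D) = 0.046 + 0.034 + 0.074 + 0.062 + 0.032 = 0.248.
Product: 0.209 × 0.248 = 0.052.

0.052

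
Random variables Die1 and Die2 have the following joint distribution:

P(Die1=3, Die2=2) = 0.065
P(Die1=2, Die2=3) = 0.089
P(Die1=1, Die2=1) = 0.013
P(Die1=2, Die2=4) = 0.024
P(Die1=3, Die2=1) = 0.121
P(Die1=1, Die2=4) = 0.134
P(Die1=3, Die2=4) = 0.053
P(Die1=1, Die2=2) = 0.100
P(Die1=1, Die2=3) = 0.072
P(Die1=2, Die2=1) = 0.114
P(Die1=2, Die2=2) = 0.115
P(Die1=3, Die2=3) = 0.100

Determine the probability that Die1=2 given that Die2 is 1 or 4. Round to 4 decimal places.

P(Die2=1) = 0.013 + 0.114 + 0.121 = 0.248.
P(Die2=4) = 0.134 + 0.024 + 0.053 = 0.211.
P(Die2 ∈ {1, 4}) = 0.248 + 0.211 = 0.459; P(Die1=2, Die2 ∈ {1, 4}) = 0.114 + 0.024 = 0.138.
P(Die1=2 | Die2 ∈ {1, 4}) = 0.138/0.459 = 0.3007.

0.3007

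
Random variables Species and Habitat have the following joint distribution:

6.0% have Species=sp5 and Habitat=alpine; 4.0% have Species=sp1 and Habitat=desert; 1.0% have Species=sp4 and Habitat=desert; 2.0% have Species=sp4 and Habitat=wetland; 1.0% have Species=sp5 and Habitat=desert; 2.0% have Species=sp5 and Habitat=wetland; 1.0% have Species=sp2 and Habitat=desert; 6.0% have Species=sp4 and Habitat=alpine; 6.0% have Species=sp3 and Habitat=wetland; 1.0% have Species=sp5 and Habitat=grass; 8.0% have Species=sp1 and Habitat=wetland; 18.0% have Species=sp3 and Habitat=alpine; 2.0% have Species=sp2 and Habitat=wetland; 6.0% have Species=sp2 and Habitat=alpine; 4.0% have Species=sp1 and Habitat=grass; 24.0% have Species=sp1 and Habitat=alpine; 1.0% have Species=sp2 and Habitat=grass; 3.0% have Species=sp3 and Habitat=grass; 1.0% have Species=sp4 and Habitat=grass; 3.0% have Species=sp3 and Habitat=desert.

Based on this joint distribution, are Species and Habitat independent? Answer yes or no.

yes

Every cell satisfies P(Species,Habitat) = P(Species)·P(Habitat). For instance P(Species=sp2) = 0.100, P(Habitat=grass) = 0.100, and 0.100×0.100 = 0.010 matches the joint entry. So Species and Habitat are independent.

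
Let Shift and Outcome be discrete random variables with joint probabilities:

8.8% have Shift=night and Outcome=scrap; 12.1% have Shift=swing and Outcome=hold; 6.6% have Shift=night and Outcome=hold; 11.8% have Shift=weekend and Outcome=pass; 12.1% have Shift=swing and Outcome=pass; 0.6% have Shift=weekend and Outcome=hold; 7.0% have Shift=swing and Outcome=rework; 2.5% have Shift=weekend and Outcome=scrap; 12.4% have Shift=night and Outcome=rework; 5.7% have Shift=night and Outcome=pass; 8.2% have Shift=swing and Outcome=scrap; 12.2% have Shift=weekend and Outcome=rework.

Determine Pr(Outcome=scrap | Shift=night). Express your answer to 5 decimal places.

0.26269

P(Shift=night) = 0.057 + 0.124 + 0.088 + 0.066 = 0.335.
P(Outcome=scrap | Shift=night) = 0.088/0.335 = 0.26269.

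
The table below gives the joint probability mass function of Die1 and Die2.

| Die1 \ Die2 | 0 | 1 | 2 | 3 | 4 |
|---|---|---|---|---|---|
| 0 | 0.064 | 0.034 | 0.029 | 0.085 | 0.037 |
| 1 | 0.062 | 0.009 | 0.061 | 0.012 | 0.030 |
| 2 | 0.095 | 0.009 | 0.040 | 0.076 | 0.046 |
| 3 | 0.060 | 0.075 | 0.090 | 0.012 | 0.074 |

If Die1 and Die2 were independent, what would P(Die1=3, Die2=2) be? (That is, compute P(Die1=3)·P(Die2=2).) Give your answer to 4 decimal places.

0.0684

P(Die1=3) = 0.060 + 0.075 + 0.090 + 0.012 + 0.074 = 0.311.
P(Die2=2) = 0.029 + 0.061 + 0.040 + 0.090 = 0.220.
Product: 0.311 × 0.220 = 0.0684.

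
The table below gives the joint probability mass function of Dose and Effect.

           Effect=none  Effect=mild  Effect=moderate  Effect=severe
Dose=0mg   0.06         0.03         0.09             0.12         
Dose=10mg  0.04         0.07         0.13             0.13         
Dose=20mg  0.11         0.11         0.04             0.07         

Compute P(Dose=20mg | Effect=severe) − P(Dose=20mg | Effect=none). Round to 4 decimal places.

-0.3051

P(Effect=severe) = 0.12 + 0.13 + 0.07 = 0.32; P(Dose=20mg | Effect=severe) = 0.07/0.32 = 0.21875.
P(Effect=none) = 0.06 + 0.04 + 0.11 = 0.21; P(Dose=20mg | Effect=none) = 0.11/0.21 = 0.52381.
Difference = -0.3051.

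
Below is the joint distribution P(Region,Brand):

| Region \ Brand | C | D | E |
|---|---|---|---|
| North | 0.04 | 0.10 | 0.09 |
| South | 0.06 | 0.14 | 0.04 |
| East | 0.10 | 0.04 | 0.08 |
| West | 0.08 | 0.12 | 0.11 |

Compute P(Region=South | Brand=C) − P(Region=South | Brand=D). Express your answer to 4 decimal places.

-0.1357

P(Brand=C) = 0.04 + 0.06 + 0.10 + 0.08 = 0.28; P(Region=South | Brand=C) = 0.06/0.28 = 0.21429.
P(Brand=D) = 0.10 + 0.14 + 0.04 + 0.12 = 0.40; P(Region=South | Brand=D) = 0.14/0.40 = 0.35000.
Difference = -0.1357.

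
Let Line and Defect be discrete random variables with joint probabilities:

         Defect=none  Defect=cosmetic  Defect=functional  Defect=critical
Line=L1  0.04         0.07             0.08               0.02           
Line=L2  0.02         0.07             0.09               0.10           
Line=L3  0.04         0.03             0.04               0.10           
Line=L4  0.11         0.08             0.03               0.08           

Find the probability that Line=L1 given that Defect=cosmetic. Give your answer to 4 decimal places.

P(Defect=cosmetic) = 0.07 + 0.07 + 0.03 + 0.08 = 0.25.
P(Line=L1 | Defect=cosmetic) = 0.07/0.25 = 0.2800.

0.2800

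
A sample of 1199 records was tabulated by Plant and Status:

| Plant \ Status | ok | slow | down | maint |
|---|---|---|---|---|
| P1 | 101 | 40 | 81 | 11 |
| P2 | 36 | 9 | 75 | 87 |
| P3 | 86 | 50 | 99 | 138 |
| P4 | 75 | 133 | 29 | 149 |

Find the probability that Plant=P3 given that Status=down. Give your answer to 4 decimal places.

Total with Status=down: 81 + 75 + 99 + 29 = 284.
P(Plant=P3 | Status=down) = 99/284 = 0.3486.

0.3486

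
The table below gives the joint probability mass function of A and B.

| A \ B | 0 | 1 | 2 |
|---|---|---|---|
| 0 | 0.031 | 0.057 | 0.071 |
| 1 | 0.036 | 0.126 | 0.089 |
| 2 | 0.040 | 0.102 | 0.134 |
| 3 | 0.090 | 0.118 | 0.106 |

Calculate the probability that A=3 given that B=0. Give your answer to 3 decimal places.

P(B=0) = 0.031 + 0.036 + 0.040 + 0.090 = 0.197.
P(A=3 | B=0) = 0.090/0.197 = 0.457.

0.457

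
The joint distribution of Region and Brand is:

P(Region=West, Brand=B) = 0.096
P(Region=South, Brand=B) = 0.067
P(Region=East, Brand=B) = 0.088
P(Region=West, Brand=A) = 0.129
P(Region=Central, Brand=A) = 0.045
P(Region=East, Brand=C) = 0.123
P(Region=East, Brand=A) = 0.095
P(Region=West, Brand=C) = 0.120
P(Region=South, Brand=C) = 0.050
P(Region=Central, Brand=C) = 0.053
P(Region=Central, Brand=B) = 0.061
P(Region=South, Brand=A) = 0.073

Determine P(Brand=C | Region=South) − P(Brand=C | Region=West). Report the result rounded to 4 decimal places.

P(Region=South) = 0.073 + 0.067 + 0.050 = 0.190; P(Brand=C | Region=South) = 0.050/0.190 = 0.26316.
P(Region=West) = 0.129 + 0.096 + 0.120 = 0.345; P(Brand=C | Region=West) = 0.120/0.345 = 0.34783.
Difference = -0.0847.

-0.0847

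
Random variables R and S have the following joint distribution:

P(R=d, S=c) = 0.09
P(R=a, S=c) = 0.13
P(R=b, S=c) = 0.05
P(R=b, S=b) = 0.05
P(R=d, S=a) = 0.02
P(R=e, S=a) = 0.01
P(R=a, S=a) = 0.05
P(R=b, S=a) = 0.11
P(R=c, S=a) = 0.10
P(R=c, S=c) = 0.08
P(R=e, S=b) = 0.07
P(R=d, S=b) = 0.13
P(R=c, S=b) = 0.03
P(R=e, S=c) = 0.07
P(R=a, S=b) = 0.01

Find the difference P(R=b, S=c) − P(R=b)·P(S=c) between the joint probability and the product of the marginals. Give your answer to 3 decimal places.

-0.038

P(R=b) = 0.11 + 0.05 + 0.05 = 0.21.
P(S=c) = 0.13 + 0.05 + 0.08 + 0.09 + 0.07 = 0.42.
P(R=b, S=c) − P(R=b)P(S=c) = 0.05 − 0.21×0.42 = -0.038.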